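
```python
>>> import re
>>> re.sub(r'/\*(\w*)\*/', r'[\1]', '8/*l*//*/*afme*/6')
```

'8[l]/*[afme]6'

Matches: at [1:6] → '/*l*/'; at [8:16] → '/*afme*/'.
`\1` in the replacement pulls in group 1's text for each match.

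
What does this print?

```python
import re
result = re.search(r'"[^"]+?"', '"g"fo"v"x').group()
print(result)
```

"g"

Unlike `match`, `search` isn't anchored — it looks for the pattern anywhere in the string.
The match spans [0:3] → '"g"'.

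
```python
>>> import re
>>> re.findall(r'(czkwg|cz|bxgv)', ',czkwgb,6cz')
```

['czkwg', 'cz']

Alternation isn't longest-match — the leftmost alternative that fits at this position is chosen.
Walking the string: at [1:6] match 'czkwg', group 1 = 'czkwg'; at [9:11] match 'cz', group 1 = 'cz'.
With a single group, `findall` returns only what that group captured — 2 items.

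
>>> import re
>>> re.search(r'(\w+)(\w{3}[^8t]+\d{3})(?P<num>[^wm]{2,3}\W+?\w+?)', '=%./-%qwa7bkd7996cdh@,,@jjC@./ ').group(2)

'bkd7996'

This matches one or more of a word character (captured); then exactly 3 of a word character, then one or more of any character except [8t], then exactly 3 of a digit (captured); then 2 to 3 of any character except [wm], then one or more of a non-word character (lazy), then one or more of a word character (lazy) (captured as 'num').
Because the quantifier is non-greedy, it stops expanding at the earliest point where the rest of the pattern can succeed.
Unlike `match`, `search` isn't anchored — it looks for the pattern anywhere in the string.
The match spans [6:25] → 'qwa7bkd7996cdh@,,@j'.
Captured: group 1 = 'qwa7', group 2 = 'bkd7996', group 3 = 'cdh@,,@j'.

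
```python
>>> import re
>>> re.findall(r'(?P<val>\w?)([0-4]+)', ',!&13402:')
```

[('1', '3402')]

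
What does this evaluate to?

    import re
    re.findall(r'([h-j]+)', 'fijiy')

Because there's exactly one group, `findall` drops the full match and keeps group 1 from the one hit.

['iji']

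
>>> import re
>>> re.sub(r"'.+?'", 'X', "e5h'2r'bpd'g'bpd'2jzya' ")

Every occurrence is swapped for 'X'.

'e5hXbpdXbpdX '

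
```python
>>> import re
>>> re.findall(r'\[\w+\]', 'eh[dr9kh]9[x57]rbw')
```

['[dr9kh]', '[x57]']

Walking the string: at [2:9] → '[dr9kh]'; at [10:15] → '[x57]'.
Since nothing is captured, `findall` lists the 2 matched substrings directly.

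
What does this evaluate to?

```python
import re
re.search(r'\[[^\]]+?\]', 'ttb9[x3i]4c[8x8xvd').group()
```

`re.search` tries every starting position until one works.
The match spans [4:9] → '[x3i]'.

'[x3i]'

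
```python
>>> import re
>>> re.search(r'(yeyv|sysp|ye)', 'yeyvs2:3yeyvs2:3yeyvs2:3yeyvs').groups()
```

The regex engine tests alternatives in the order written; an earlier branch that matches wins even if a later one would match more.
`re.search` tries every starting position until one works.
The match spans [0:4] → 'yeyv'.
Captured: group 1 = 'yeyv'.

('yeyv',)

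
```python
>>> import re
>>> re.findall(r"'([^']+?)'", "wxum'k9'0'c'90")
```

Scanning left to right: at [4:8] match "'k9'", group 1 = 'k9'; at [9:12] match "'c'", group 1 = 'c'.
One capturing group, so `findall` returns just the captured substring from each match — 2 in all.

['k9', 'c']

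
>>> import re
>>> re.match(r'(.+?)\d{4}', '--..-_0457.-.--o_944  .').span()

(0, 10)

`re.match` won't scan ahead — the pattern has to work from the very first character.
The match spans [0:10] → '--..-_0457'.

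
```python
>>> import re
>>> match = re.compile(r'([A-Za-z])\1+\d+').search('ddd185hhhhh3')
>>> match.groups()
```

('d',)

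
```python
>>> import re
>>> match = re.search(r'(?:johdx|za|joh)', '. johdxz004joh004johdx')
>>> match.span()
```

(2, 7)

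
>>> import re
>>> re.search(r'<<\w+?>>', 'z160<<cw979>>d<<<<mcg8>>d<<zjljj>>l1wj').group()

'<<cw979>>'

Unlike `match`, `search` isn't anchored — it looks for the pattern anywhere in the string.
The match spans [4:13] → '<<cw979>>'.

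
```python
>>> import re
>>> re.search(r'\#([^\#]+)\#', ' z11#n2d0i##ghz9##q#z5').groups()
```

('n2d0i',)

`re.search` scans for the first position where the pattern succeeds.
The match spans [4:11] → '#n2d0i#'.
Captured: group 1 = 'n2d0i'.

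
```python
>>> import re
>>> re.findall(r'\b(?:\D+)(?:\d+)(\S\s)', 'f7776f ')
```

['f ']

This matches a word boundary (`\b`, zero-width); then one or more of a non-digit (non-capturing group); then one or more of a digit (non-capturing group); then a non-whitespace character, then whitespace (captured).
Because there's exactly one group, `findall` drops the full match and keeps group 1 from the one hit.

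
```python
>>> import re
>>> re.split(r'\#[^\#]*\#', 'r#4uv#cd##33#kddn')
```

['r', 'cd', '33#kddn']

Matches to split on: at [1:6] → '#4uv#'; at [8:10] → '##'.
Splitting on the pattern gives 3 pieces.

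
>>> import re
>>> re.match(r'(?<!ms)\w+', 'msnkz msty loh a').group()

The negative lookahead/lookbehind blocks any match where the forbidden context is present.
With `match`, the pattern is implicitly anchored at the beginning.
The match spans [0:5] → 'msnkz'.

'msnkz'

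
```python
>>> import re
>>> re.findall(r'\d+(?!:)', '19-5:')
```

['19']

The negative lookaround is zero-width — it rules out positions where the adjacent text would match, without consuming anything.
Walking the string: at [0:2] → '19'.
Since nothing is captured, `findall` lists the 1 matched substring directly.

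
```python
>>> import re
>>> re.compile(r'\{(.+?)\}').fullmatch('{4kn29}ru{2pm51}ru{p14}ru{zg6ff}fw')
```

`re.fullmatch` requires the pattern to consume the entire string.
Here the pattern can't cover the whole string, so the call returns None.

None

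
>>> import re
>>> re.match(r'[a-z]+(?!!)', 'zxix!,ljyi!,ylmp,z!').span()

`re.match` won't scan ahead — the pattern has to work from the very first character.
The match spans [0:3] → 'zxi'.

(0, 3)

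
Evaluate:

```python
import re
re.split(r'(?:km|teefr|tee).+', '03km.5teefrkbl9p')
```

['03', '']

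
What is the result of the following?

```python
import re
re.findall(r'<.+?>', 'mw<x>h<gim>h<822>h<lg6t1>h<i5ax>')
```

['<x>', '<gim>', '<822>', '<lg6t1>', '<i5ax>']

No capturing groups, so `findall` returns the 5 full match strings.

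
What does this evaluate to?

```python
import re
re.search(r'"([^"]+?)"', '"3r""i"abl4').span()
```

`search` walks the string left to right and returns the first match it finds.
The match spans [0:4] → '"3r"'.
Captured: group 1 = '3r'.

(0, 4)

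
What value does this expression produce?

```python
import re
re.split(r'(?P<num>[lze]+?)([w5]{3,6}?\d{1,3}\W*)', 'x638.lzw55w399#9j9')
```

['x638.', 'lz', 'w55w399#', '9j9']

The pattern matches one or more of one of [lze] (lazy) (captured as 'num'); then 3 to 6 of one of [w5] (lazy), then 1 to 3 of a digit, then zero or more of a non-word character (captured).
Matches to split on: at [5:15] → 'lzw55w399#'.
The group in the pattern means `split` returns the separators' captures alongside the pieces.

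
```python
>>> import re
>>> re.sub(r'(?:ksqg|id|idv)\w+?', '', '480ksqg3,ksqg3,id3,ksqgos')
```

`sub` substitutes '' at each match site.

'480,,,s'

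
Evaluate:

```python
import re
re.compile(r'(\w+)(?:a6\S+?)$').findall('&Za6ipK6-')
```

['Z']

Because there's exactly one group, `findall` drops the full match and keeps group 1 from the one hit.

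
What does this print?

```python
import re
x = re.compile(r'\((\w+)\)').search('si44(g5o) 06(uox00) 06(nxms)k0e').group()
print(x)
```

`search` walks the string left to right and returns the first match it finds.
The match spans [4:9] → '(g5o)'.
Captured: group 1 = 'g5o'.

(g5o)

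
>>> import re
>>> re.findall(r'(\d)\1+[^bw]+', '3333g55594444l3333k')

A backreference is literal: `\1` must see the identical characters the first group matched.
Matches: at [0:19] match '3333g55594444l3333k', group 1 = '3'.
`findall` collects group 1 from the one match (1 total).

['3']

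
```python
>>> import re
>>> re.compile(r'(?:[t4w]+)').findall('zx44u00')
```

Pattern: one or more of one of [t4w] (non-capturing group).
With no groups in the pattern, `findall` gives back each whole match — 1 here.

['44']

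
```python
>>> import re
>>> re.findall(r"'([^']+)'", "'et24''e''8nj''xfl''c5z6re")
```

['et24', 'e', '8nj', 'xfl']

With a single group, `findall` returns only what that group captured — 4 items.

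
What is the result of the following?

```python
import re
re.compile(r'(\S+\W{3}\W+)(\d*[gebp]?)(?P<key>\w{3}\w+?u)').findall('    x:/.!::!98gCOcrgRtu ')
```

[('x:/.!::!', '98g', 'COcrgRtu')]

This matches one or more of a non-whitespace character, then exactly 3 of a non-word character, then one or more of a non-word character (captured); then zero or more of a digit, then optionally one of [gebp] (captured); then exactly 3 of a word character, then one or more of a word character (lazy), then a literal 'u' (captured as 'key').
Walking the string: at [4:23] match 'x:/.!::!98gCOcrgRtu', groups = ('x:/.!::!', '98g', 'COcrgRtu').
Multiple groups make `findall` return tuples — one 3-tuple for the one match.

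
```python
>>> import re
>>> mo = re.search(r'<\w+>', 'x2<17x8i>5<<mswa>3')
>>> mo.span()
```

(2, 9)

The match spans [2:9] → '<17x8i>'.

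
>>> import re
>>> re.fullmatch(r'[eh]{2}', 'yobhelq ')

None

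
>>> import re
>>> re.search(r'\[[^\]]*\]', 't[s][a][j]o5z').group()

Unlike `match`, `search` isn't anchored — it looks for the pattern anywhere in the string.
The match spans [1:4] → '[s]'.

'[s]'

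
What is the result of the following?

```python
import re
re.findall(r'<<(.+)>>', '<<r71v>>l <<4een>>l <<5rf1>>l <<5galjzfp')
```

['r71v>>l <<4een>>l <<5rf1']

With a single group, `findall` returns only what that group captured — 1 item.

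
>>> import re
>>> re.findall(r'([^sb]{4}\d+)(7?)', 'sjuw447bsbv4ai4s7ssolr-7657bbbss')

[('juw447', ''), ('v4ai4', ''), ('olr-7657', '')]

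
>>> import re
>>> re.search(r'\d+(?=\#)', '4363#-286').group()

'4363'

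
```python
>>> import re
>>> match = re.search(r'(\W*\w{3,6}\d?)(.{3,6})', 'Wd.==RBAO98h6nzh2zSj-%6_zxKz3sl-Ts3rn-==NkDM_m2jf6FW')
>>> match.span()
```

(2, 17)

The pattern matches zero or more of a non-word character, then 3 to 6 of a word character, then optionally a digit (captured); then 3 to 6 of any character (captured).
`search` walks the string left to right and returns the first match it finds.
The match spans [2:17] → '.==RBAO98h6nzh2'.
Captured: group 1 = '.==RBAO98', group 2 = 'h6nzh2'.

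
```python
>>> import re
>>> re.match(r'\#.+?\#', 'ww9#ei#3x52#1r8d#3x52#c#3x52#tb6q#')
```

`match` is anchored at position 0; if the pattern doesn't fit there, it returns None.
Here the string doesn't start with a match, so the call returns None.

None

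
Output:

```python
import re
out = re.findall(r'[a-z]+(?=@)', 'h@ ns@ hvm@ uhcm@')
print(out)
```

['h', 'ns', 'hvm', 'uhcm']

Because the assertion is zero-width, the text it checks is not consumed and won't appear in the result.
Scanning left to right: at [0:1] → 'h'; at [3:5] → 'ns'; at [7:10] → 'hvm'; at [12:16] → 'uhcm'.
No capturing groups, so `findall` returns the 4 full match strings.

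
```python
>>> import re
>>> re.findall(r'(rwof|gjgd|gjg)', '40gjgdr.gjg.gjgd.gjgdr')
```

['gjgd', 'gjg', 'gjgd', 'gjgd']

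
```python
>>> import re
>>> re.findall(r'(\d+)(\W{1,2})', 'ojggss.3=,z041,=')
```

`findall` packs the 2 group values into a tuple for every match.

[('3', '=,'), ('041', ',=')]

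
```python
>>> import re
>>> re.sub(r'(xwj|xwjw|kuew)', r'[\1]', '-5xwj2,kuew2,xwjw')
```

'-5[xwj]2,[kuew]2,[xwj]w'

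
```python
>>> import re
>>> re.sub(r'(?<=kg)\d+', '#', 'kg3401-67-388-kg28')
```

'kg#-67-388-kg#'

The positive lookaround only admits positions where the adjacent text matches; those characters stay outside the span.
Matches: at [2:6] → '3401'; at [16:18] → '28'.
Each match is replaced by '#'.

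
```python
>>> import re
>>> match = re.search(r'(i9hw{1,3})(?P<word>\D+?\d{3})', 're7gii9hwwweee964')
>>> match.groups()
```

This matches the literal 'i9h', then 1 to 3 of the literal 'w' (captured); then one or more of a non-digit (lazy), then exactly 3 of a digit (captured as 'word').
`re.search` scans for the first position where the pattern succeeds.
The match spans [5:17] → 'i9hwwweee964'.
Captured: group 1 = 'i9hwww', group 2 = 'eee964'.

('i9hwww', 'eee964')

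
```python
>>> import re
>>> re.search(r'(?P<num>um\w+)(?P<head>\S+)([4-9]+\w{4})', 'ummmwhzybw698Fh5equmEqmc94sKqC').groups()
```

The match spans [0:30] → 'ummmwhzybw698Fh5equmEqmc94sKqC'.
Captured: group 1 = 'ummmwhzybw698Fh5equmEqmc', group 2 = '9', group 3 = '4sKqC'.

('ummmwhzybw698Fh5equmEqmc', '9', '4sKqC')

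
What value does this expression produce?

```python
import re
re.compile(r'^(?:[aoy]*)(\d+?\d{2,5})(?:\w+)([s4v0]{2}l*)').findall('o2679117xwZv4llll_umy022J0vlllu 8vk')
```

This matches anchored at the start of the string; then zero or more of one of [aoy] (non-capturing group); then one or more of a digit (lazy), then 2 to 5 of a digit (captured); then one or more of a word character (non-capturing group); then exactly 2 of one of [s4v0], then zero or more of the literal 'l' (captured).
A non-greedy quantifier consumes as few characters as it can — just enough that the remainder of the pattern still matches from where it stops; whatever follows it matches normally.
Matches: at [0:30] match 'o2679117xwZv4llll_umy022J0vlll', groups = ('267911', '0vlll').
`findall` packs the 2 group values into a tuple for every match.

[('267911', '0vlll')]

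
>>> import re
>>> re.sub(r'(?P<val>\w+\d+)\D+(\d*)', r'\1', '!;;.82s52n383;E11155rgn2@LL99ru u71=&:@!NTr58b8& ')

'!;;.82s52n383rgn2ru u71b8'

Pattern: one or more of a word character, then one or more of a digit (captured as 'val'); then one or more of a non-digit; then zero or more of a digit (captured).
Matches: at [4:20] → '82s52n383;E11155'; at [20:29] → 'rgn2@LL99'; at [32:45] → 'u71=&:@!NTr58'; at [45:49] → 'b8& '.
`\1` in the replacement pulls in group 1's text for each match.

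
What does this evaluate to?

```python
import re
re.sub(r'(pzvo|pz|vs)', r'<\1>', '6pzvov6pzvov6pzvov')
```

'6<pzvo>v6<pzvo>v6<pzvo>v'

Branches in `(...|...)` are attempted left-to-right; the first branch that allows the whole pattern to succeed is taken.
Each match is replaced using the text its own group 1 captured.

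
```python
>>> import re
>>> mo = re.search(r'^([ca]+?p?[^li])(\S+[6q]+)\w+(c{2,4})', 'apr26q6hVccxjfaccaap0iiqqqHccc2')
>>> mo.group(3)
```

'cc'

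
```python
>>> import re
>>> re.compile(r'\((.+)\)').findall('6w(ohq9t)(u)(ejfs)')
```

['ohq9t)(u)(ejfs']

Because there's exactly one group, `findall` drops the full match and keeps group 1 from the one hit.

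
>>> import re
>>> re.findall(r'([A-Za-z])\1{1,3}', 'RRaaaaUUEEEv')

`\1` has to match the exact text group 1 already captured.
Matches: at [0:2] match 'RR', group 1 = 'R'; at [2:6] match 'aaaa', group 1 = 'a'; at [6:8] match 'UU', group 1 = 'U'; at [8:11] match 'EEE', group 1 = 'E'.
With a single group, `findall` returns only what that group captured — 4 items.

['R', 'a', 'U', 'E']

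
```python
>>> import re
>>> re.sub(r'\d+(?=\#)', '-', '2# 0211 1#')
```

'-# 0211 -#'

Lookahead/lookbehind check context without consuming it, so the matched span excludes the asserted characters.
Matches: at [0:1] → '2'; at [8:9] → '1'.
Every occurrence is swapped for '-'.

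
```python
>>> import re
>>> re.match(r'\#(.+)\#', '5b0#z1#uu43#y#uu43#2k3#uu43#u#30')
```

None

`re.match` won't scan ahead — the pattern has to work from the very first character.
Here position 0 doesn't satisfy it, so the call returns None.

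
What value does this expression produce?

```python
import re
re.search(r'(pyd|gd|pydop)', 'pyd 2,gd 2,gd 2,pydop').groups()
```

The match spans [0:3] → 'pyd'.
Captured: group 1 = 'pyd'.

('pyd',)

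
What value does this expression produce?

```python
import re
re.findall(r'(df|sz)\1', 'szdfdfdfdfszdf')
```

The backreference `\1` re-matches whatever the first group consumed, character for character.
One capturing group, so `findall` returns just the captured substring from each match — 2 in all.

['df', 'df']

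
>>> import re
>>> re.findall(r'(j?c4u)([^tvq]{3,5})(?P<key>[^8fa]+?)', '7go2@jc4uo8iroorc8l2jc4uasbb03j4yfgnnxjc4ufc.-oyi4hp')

[('jc4u', 'o8iro', 'o'), ('jc4u', 'asbb0', '3'), ('jc4u', 'fc.-o', 'y')]

Lazy quantifiers expand one character at a time until the remainder of the pattern can match.
With 3 capturing groups, `findall` returns a 3-tuple per match.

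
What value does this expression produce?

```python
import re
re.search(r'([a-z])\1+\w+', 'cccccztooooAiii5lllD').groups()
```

('c',)

The match spans [0:20] → 'cccccztooooAiii5lllD'.
Captured: group 1 = 'c'.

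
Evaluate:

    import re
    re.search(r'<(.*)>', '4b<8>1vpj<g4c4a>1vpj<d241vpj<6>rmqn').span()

The match spans [2:31] → '<8>1vpj<g4c4a>1vpj<d241vpj<6>'.

(2, 31)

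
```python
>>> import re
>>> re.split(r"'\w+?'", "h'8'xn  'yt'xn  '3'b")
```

['h', 'xn  ', 'xn  ', 'b']

Matches to split on: at [1:4] → "'8'"; at [8:12] → "'yt'"; at [16:19] → "'3'".
Each match becomes a cut point; 4 segments remain.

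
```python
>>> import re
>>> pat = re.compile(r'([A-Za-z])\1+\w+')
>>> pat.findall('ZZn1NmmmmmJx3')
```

['Z']

A backreference is literal: `\1` must see the identical characters the first group matched.
With a single group, `findall` returns only what that group captured — 1 item.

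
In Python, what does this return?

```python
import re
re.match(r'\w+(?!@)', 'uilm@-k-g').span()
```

(0, 3)

A negative assertion filters positions out without eating any characters.
`re.match` won't scan ahead — the pattern has to work from the very first character.
The match spans [0:3] → 'uil'.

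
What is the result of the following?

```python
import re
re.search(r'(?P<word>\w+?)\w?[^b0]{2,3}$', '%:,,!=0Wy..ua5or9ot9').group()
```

This matches one or more of a word character (lazy) (captured as 'word'); then optionally a word character, then 2 to 3 of any character except [b0]; then anchored at the end.
`re.search` scans for the first position where the pattern succeeds.
The match spans [11:20] → 'ua5or9ot9'.
Captured: group 1 = 'ua5or'.

'ua5or9ot9'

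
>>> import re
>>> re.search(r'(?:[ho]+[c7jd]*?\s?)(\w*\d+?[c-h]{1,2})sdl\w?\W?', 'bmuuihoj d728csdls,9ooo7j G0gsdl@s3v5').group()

'hoj d728csdls,'

The match spans [5:19] → 'hoj d728csdls,'.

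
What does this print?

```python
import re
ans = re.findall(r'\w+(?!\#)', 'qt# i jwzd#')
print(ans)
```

['q', 'i', 'jwz']

`(?!…)`/`(?<!…)` only lets a position through if the neighbouring text does NOT match; no characters are consumed.
With no groups in the pattern, `findall` gives back each whole match — 3 here.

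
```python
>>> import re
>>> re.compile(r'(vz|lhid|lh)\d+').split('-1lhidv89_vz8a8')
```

['-1lhidv89_', 'vz', 'a8']

Matches to split on: at [10:13] → 'vz8'.
`re.split` interleaves the captured-group text with the surrounding fragments.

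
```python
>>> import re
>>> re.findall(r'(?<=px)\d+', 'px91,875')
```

['91']

The `(?=…)`/`(?<=…)` assertion just peeks at neighbouring text; it doesn't advance the match position.
Scanning left to right: at [2:4] → '91'.
With no groups in the pattern, `findall` gives back each whole match — 1 here.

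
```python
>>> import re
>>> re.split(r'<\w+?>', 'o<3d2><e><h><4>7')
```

Each match becomes a cut point; 5 segments remain.

['o', '', '', '', '7']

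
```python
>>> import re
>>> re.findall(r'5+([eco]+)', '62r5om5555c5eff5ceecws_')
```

This matches one or more of a literal '5'; then one or more of one of [eco] (captured).
`findall` collects group 1 from each match (4 total).

['o', 'c', 'e', 'ceec']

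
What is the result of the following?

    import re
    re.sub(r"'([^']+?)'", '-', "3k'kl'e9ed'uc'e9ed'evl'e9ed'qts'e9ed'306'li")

'3k-e9ed-e9ed-e9ed-e9ed-li'

Matches: at [2:6] → "'kl'"; at [10:14] → "'uc'"; at [18:23] → "'evl'"; at [27:32] → "'qts'"; at [36:41] → "'306'".
Every occurrence is swapped for '-'.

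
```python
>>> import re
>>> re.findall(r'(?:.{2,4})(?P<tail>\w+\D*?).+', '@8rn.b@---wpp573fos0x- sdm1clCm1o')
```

Pattern: 2 to 4 of any character (non-capturing group); then one or more of a word character, then zero or more of a non-digit (lazy) (captured as 'tail'); then one or more of any character.
Walking the string: at [0:33] match '@8rn.b@---wpp573fos0x- sdm1clCm1o', group 1 = 'n'.
Because there's exactly one group, `findall` drops the full match and keeps group 1 from the one hit.

['n']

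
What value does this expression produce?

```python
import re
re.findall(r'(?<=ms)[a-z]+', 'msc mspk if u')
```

['c', 'pk']

The positive lookaround only admits positions where the adjacent text matches; those characters stay outside the span.
Scanning left to right: at [2:3] → 'c'; at [6:8] → 'pk'.
`findall` yields the raw match text (2 of them) because the pattern has no groups.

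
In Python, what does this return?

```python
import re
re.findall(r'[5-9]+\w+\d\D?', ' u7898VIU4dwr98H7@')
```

['7898VIU4dwr98H7@']

This matches one or more of a character in [5-9], then one or more of a word character; then a digit; then optionally a non-digit.
Since nothing is captured, `findall` lists the 1 matched substring directly.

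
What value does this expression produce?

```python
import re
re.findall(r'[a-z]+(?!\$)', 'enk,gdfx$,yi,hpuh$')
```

['enk', 'gdf', 'yi', 'hpu']

Because the assertion is negative and zero-width, positions next to the forbidden text are skipped.
Scanning left to right: at [0:3] → 'enk'; at [4:7] → 'gdf'; at [10:12] → 'yi'; at [13:16] → 'hpu'.
Since nothing is captured, `findall` lists the 4 matched substrings directly.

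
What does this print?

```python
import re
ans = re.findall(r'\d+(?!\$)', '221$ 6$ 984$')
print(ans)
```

['22', '98']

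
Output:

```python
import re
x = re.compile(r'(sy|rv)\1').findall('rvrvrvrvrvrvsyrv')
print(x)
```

`\1` is not a pattern — it's the concrete string captured by group 1, re-applied verbatim.
Scanning left to right: at [0:4] match 'rvrv', group 1 = 'rv'; at [4:8] match 'rvrv', group 1 = 'rv'; at [8:12] match 'rvrv', group 1 = 'rv'.
With a single group, `findall` returns only what that group captured — 3 items.

['rv', 'rv', 'rv']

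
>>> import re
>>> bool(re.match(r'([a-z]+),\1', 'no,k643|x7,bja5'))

False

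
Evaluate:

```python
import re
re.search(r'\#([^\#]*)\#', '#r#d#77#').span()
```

(0, 3)

`search` walks the string left to right and returns the first match it finds.
The match spans [0:3] → '#r#'.
Captured: group 1 = 'r'.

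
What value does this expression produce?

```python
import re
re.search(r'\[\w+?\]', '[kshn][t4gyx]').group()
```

`re.search` tries every starting position until one works.
The match spans [0:6] → '[kshn]'.

'[kshn]'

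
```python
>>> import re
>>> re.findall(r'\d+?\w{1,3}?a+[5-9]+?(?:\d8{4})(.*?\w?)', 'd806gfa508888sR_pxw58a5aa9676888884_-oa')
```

['s', '8']

Because the quantifier is non-greedy, it stops expanding at the earliest point where the rest of the pattern can succeed.
With a single group, `findall` returns only what that group captured — 2 items.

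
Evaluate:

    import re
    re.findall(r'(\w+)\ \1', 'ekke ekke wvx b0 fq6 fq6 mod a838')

`\1` has to match the exact text group 1 already captured.
Scanning left to right: at [0:9] match 'ekke ekke', group 1 = 'ekke'; at [17:24] match 'fq6 fq6', group 1 = 'fq6'.
Because there's exactly one group, `findall` drops the full match and keeps group 1 from each hit.

['ekke', 'fq6']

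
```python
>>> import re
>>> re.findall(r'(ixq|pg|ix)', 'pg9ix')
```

`findall` collects group 1 from each match (2 total).

['pg', 'ix']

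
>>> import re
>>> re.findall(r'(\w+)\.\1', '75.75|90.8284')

['75']

A backreference is literal: `\1` must see the identical characters the first group matched.
Walking the string: at [0:5] match '75.75', group 1 = '75'.
Because there's exactly one group, `findall` drops the full match and keeps group 1 from the one hit.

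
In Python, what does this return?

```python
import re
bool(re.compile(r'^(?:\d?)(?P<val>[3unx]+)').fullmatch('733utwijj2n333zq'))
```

False

The pattern matches anchored at the start of the string; then optionally a digit (non-capturing group); then one or more of one of [3unx] (captured as 'val').
For `fullmatch`, every character of the input must be accounted for by the pattern.
Here the pattern can't cover the whole string, so the call returns None, and `bool(None)` is False.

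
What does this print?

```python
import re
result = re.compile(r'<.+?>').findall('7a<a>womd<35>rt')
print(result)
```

['<a>', '<35>']

A non-greedy quantifier consumes as few characters as it can — just enough that the remainder of the pattern still matches from where it stops; whatever follows it matches normally.
Matches: at [2:5] → '<a>'; at [9:13] → '<35>'.
No capturing groups, so `findall` returns the 2 full match strings.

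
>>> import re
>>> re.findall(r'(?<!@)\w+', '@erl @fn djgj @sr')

['rl', 'n', 'djgj', 'r']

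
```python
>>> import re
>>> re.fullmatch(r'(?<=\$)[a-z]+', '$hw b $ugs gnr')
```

None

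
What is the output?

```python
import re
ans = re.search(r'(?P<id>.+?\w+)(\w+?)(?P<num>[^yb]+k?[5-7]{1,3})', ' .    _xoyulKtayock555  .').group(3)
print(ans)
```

55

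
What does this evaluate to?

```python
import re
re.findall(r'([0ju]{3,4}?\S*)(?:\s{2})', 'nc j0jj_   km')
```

['j0jj_']

This matches 3 to 4 of one of [0ju] (lazy), then zero or more of a non-whitespace character (captured); then exactly 2 of whitespace (non-capturing group).
Matches: at [3:10] match 'j0jj_  ', group 1 = 'j0jj_'.
Because there's exactly one group, `findall` drops the full match and keeps group 1 from the one hit.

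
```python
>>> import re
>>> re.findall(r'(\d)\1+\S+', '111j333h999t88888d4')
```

['1']

`\1` has to match the exact text group 1 already captured.
Because there's exactly one group, `findall` drops the full match and keeps group 1 from the one hit.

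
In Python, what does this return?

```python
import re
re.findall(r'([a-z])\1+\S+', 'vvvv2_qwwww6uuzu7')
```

['v']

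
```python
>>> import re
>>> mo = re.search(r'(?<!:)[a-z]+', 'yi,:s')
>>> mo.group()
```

'yi'

The negative lookaround is zero-width — it rules out positions where the adjacent text would match, without consuming anything.
The match spans [0:2] → 'yi'.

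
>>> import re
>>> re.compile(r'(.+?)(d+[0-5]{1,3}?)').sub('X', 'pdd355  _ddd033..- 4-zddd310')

'XXX10'

The `?` after the quantifier makes it lazy — it takes as little as possible before letting the rest of the pattern try.
Each match is replaced by 'X'.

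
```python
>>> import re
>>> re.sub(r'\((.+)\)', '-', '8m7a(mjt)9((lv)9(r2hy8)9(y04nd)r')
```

Each match is replaced by '-'.

'8m7a-r'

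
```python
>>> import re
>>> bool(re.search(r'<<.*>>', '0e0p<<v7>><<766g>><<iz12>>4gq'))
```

True

Unlike `match`, `search` isn't anchored — it looks for the pattern anywhere in the string.
The match spans [4:26] → '<<v7>><<766g>><<iz12>>'.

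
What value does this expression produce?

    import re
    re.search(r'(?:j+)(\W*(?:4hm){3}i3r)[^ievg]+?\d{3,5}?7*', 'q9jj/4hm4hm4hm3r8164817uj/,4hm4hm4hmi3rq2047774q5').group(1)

'/,4hm4hm4hmi3r'

The match spans [24:46] → 'j/,4hm4hm4hmi3rq204777'.
Captured: group 1 = '/,4hm4hm4hmi3r'.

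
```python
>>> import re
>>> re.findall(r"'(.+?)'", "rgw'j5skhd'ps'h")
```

The `?` after the quantifier makes it lazy — it takes as little as possible before letting the rest of the pattern try.
Matches: at [3:11] match "'j5skhd'", group 1 = 'j5skhd'.
One capturing group, so `findall` returns just the captured substring from the one match — 1 in all.

['j5skhd']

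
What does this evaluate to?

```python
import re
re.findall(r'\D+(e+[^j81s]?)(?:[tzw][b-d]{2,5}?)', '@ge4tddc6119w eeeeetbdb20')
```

Pattern: one or more of a non-digit; then one or more of a literal 'e', then optionally any character except [j81s] (captured); then one of [tzw], then 2 to 5 of a character in [b-d] (lazy) (non-capturing group).
Matches: at [0:7] match '@ge4tdd', group 1 = 'e4'; at [12:22] match 'w eeeeetbd', group 1 = 'e'.
With a single group, `findall` returns only what that group captured — 2 items.

['e4', 'e']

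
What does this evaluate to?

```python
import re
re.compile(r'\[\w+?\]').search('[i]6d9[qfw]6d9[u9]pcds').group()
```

'[i]'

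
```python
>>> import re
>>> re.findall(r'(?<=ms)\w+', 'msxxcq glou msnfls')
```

The positive lookaround only admits positions where the adjacent text matches; those characters stay outside the span.
Walking the string: at [2:6] → 'xxcq'; at [14:18] → 'nfls'.
`findall` yields the raw match text (2 of them) because the pattern has no groups.

['xxcq', 'nfls']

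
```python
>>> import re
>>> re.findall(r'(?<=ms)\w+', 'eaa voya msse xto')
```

The positive lookaround only admits positions where the adjacent text matches; those characters stay outside the span.
Since nothing is captured, `findall` lists the 1 matched substring directly.

['se']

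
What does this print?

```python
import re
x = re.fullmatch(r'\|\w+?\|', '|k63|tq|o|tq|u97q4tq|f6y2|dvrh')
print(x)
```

None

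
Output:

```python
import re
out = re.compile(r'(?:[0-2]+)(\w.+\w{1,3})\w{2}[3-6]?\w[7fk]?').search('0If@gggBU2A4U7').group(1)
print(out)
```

If@gggBU2A

This matches one or more of a character in [0-2] (non-capturing group); then a word character, then one or more of any character, then 1 to 3 of a word character (captured); then exactly 2 of a word character; then optionally a character in [3-6], then a word character; then optionally one of [7fk].
`search` walks the string left to right and returns the first match it finds.
The match spans [0:14] → '0If@gggBU2A4U7'.
Captured: group 1 = 'If@gggBU2A'.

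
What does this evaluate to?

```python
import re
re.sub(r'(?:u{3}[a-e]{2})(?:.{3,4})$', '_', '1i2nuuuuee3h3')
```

'1i2nu_'

The pattern matches exactly 3 of a literal 'u', then exactly 2 of a character in [a-e] (non-capturing group); then 3 to 4 of any character (non-capturing group); then anchored at the end.
Every occurrence is swapped for '_'.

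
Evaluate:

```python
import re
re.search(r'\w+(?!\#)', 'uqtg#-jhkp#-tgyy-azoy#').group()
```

The negative lookahead/lookbehind blocks any match where the forbidden context is present.
`re.search` scans for the first position where the pattern succeeds.
The match spans [0:3] → 'uqt'.

'uqt'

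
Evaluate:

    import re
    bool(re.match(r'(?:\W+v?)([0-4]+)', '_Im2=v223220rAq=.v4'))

False

Pattern: one or more of a non-word character, then optionally the literal 'v' (non-capturing group); then one or more of a character in [0-4] (captured).
`re.match` only tries the pattern at the start of the string.
Here the string doesn't start with a match, so the call returns None, and `bool(None)` is False.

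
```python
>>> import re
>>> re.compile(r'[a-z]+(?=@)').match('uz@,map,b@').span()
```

(0, 2)

With `match`, the pattern is implicitly anchored at the beginning.
The match spans [0:2] → 'uz'.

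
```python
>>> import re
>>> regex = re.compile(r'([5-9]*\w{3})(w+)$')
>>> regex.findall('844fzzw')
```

[('fzz', 'w')]

Pattern: zero or more of a character in [5-9], then exactly 3 of a word character (captured); then one or more of a literal 'w' (captured); then anchored at the end.
Matches: at [3:7] match 'fzzw', groups = ('fzz', 'w').
Multiple groups make `findall` return tuples — one 2-tuple for the one match.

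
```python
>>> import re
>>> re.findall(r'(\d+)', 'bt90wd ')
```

['90']

Pattern: one or more of a digit (captured).
Scanning left to right: at [2:4] match '90', group 1 = '90'.
Because there's exactly one group, `findall` drops the full match and keeps group 1 from the one hit.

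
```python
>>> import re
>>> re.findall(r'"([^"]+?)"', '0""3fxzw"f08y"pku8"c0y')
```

Scanning left to right: at [2:9] match '"3fxzw"', group 1 = '3fxzw'; at [13:19] match '"pku8"', group 1 = 'pku8'.
Because there's exactly one group, `findall` drops the full match and keeps group 1 from each hit.

['3fxzw', 'pku8']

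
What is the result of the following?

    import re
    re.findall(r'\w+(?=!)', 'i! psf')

['i']

Lookahead/lookbehind check context without consuming it, so the matched span excludes the asserted characters.
`findall` yields the raw match text (1 of them) because the pattern has no groups.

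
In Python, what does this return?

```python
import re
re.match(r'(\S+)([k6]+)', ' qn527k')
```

None

Pattern: one or more of a non-whitespace character (captured); then one or more of one of [k6] (captured).
With `match`, the pattern is implicitly anchored at the beginning.
Here position 0 doesn't satisfy it, so the call returns None.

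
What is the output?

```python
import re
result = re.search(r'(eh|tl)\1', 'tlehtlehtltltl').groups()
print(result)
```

('tl',)

`\1` is not a pattern — it's the concrete string captured by group 1, re-applied verbatim.
`re.search` tries every starting position until one works.
The match spans [8:12] → 'tltl'.
Captured: group 1 = 'tl'.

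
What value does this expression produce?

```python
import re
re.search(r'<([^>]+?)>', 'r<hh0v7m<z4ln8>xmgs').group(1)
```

The match spans [1:15] → '<hh0v7m<z4ln8>'.
Captured: group 1 = 'hh0v7m<z4ln8'.

'hh0v7m<z4ln8'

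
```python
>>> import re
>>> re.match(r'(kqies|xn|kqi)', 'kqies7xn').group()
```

'kqies'

Alternation isn't longest-match — the leftmost alternative that fits at this position is chosen.
`re.match` won't scan ahead — the pattern has to work from the very first character.
The match spans [0:5] → 'kqies'.
Captured: group 1 = 'kqies'.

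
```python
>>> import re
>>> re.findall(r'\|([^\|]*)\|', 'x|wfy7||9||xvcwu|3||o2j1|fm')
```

['wfy7', '9', 'xvcwu', '']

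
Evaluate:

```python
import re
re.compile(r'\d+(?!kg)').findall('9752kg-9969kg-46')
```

The negative lookahead/lookbehind blocks any match where the forbidden context is present.
Matches: at [0:3] → '975'; at [7:10] → '996'; at [14:16] → '46'.
Since nothing is captured, `findall` lists the 3 matched substrings directly.

['975', '996', '46']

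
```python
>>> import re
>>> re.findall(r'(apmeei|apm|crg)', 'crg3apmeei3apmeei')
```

Branches in `(...|...)` are attempted left-to-right; the first branch that allows the whole pattern to succeed is taken.
Scanning left to right: at [0:3] match 'crg', group 1 = 'crg'; at [4:10] match 'apmeei', group 1 = 'apmeei'; at [11:17] match 'apmeei', group 1 = 'apmeei'.
`findall` collects group 1 from each match (3 total).

['crg', 'apmeei', 'apmeei']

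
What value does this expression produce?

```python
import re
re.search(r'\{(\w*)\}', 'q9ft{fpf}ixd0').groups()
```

('fpf',)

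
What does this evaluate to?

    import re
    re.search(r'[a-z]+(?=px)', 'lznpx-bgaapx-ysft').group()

'lzn'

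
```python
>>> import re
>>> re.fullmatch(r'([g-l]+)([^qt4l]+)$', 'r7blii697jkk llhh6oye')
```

None

This matches one or more of a character in [g-l] (captured); then one or more of any character except [qt4l] (captured); then anchored at the end.
`re.fullmatch` requires the pattern to consume the entire string.
Here the pattern can't cover the whole string, so the call returns None.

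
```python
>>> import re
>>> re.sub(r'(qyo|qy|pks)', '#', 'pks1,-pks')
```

Matches: at [0:3] → 'pks'; at [6:9] → 'pks'.
`sub` substitutes '#' at each match site.

'#1,-#'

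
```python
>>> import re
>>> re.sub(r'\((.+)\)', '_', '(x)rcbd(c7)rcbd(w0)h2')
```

Matches: at [0:19] → '(x)rcbd(c7)rcbd(w0)'.
Every occurrence is swapped for '_'.

'_h2'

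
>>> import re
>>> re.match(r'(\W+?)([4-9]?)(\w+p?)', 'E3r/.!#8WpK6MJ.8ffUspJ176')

None

With `match`, the pattern is implicitly anchored at the beginning.
Here position 0 doesn't satisfy it, so the call returns None.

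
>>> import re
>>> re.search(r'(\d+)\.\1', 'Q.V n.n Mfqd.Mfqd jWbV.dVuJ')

None

`\1` is not a pattern — it's the concrete string captured by group 1, re-applied verbatim.
Unlike `match`, `search` isn't anchored — it looks for the pattern anywhere in the string.
Here no position works, so the call returns None.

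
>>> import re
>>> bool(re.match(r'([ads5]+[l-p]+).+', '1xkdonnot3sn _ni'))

False

This matches one or more of one of [ads5], then one or more of a character in [l-p] (captured); then one or more of any character.
With `match`, the pattern is implicitly anchored at the beginning.
Here the pattern fails at index 0, so the call returns None, and `bool(None)` is False.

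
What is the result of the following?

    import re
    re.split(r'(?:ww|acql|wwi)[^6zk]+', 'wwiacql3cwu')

The string is cut at each match, leaving 2 pieces.

['', '']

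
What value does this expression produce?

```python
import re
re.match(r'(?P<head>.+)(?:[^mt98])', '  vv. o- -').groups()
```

('  vv. o- ',)

The pattern matches one or more of any character (captured as 'head'); then any character except [mt98] (non-capturing group).
`match` is anchored at position 0; if the pattern doesn't fit there, it returns None.
The match spans [0:10] → '  vv. o- -'.
Captured: group 1 = '  vv. o- '.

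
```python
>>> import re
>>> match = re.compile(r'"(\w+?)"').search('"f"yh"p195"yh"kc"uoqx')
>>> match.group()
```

The match spans [0:3] → '"f"'.

'"f"'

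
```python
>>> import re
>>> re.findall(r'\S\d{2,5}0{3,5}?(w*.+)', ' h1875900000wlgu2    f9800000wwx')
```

Pattern: a non-whitespace character, then 2 to 5 of a digit, then 3 to 5 of a literal '0' (lazy); then zero or more of the literal 'w', then one or more of any character (captured).
A non-greedy quantifier consumes as few characters as it can — just enough that the remainder of the pattern still matches from where it stops; whatever follows it matches normally.
Walking the string: at [1:32] match 'h1875900000wlgu2    f9800000wwx', group 1 = '00wlgu2    f9800000wwx'.
One capturing group, so `findall` returns just the captured substring from the one match — 1 in all.

['00wlgu2    f9800000wwx']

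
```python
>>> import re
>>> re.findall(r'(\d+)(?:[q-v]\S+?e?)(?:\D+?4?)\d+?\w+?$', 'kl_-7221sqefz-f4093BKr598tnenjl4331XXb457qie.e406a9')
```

['7221']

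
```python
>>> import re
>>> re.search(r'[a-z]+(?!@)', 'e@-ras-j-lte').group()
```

The negative lookaround is zero-width — it rules out positions where the adjacent text would match, without consuming anything.
The match spans [3:6] → 'ras'.

'ras'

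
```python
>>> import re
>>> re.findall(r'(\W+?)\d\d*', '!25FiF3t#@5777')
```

Pattern: one or more of a non-word character (lazy) (captured); then a digit, then zero or more of a digit.
Scanning left to right: at [0:3] match '!25', group 1 = '!'; at [8:14] match '#@5777', group 1 = '#@'.
`findall` collects group 1 from each match (2 total).

['!', '#@']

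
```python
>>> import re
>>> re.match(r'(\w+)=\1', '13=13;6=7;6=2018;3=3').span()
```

With `match`, the pattern is implicitly anchored at the beginning.
The match spans [0:5] → '13=13'.

(0, 5)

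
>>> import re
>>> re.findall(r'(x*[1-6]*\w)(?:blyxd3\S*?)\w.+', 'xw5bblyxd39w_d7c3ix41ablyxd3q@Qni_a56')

This matches zero or more of a literal 'x', then zero or more of a character in [1-6], then a word character (captured); then the literal 'bly', then the literal 'xd3', then zero or more of a non-whitespace character (lazy) (non-capturing group); then a word character, then one or more of any character.
With a single group, `findall` returns only what that group captured — 1 item.

['5b']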